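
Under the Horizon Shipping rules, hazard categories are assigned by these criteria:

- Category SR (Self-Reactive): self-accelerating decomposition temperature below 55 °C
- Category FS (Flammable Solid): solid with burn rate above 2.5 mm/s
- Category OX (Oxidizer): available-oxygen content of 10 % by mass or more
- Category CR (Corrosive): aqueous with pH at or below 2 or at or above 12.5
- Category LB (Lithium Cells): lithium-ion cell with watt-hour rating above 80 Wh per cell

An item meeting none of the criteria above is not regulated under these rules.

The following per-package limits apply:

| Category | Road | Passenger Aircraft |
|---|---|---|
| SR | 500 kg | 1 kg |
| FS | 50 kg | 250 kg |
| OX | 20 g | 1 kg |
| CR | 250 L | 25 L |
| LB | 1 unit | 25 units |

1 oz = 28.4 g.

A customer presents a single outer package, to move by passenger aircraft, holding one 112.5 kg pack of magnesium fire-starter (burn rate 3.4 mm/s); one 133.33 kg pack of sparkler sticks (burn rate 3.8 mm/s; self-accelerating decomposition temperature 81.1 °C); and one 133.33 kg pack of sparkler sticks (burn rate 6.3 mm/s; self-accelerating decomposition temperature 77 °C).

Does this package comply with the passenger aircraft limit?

No

Burn rate 3.4 mm/s meets the Category FS criterion (Flammable Solid), so the magnesium fire-starter is Category FS.
Burn rate 3.8 mm/s meets the Category FS criterion (Flammable Solid), so the sparkler sticks are Category FS.
Sparkler sticks: burn rate 6.3 mm/s > 2.5 mm/s → Category FS (Flammable Solid).
Total Category FS: 112.5 kg + 133.33 kg + 133.33 kg = 379.16 kg.
379.16 kg > 250 kg (passenger aircraft limit, Category FS) — over the limit.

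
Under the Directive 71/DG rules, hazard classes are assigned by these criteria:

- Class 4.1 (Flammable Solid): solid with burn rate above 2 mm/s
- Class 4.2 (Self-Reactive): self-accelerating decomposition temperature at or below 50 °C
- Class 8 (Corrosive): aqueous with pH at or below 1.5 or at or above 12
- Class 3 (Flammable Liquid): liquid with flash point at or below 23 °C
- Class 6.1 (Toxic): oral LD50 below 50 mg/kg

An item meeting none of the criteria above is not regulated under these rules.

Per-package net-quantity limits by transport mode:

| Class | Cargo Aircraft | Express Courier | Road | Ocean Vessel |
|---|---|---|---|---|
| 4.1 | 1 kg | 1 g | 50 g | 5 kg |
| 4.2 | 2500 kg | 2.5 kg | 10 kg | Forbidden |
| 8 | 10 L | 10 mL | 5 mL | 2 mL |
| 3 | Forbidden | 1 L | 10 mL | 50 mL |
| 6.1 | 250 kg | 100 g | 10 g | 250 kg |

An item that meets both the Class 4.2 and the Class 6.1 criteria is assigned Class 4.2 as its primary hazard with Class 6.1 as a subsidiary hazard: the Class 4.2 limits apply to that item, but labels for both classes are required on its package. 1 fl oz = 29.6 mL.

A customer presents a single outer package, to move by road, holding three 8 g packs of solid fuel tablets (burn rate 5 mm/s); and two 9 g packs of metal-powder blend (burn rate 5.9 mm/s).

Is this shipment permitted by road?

Yes

With burn rate 5 mm/s (> 2 mm/s), the solid fuel tablets fall in Class 4.1.
With burn rate 5.9 mm/s (> 2 mm/s), the metal-powder blend falls in Class 4.1.
Class 4.1 net quantity: (three 8 g packs = 24 g) + (two 9 g packs = 18 g) = 42 g.
That is within the Class 4.1 road limit of 50 g.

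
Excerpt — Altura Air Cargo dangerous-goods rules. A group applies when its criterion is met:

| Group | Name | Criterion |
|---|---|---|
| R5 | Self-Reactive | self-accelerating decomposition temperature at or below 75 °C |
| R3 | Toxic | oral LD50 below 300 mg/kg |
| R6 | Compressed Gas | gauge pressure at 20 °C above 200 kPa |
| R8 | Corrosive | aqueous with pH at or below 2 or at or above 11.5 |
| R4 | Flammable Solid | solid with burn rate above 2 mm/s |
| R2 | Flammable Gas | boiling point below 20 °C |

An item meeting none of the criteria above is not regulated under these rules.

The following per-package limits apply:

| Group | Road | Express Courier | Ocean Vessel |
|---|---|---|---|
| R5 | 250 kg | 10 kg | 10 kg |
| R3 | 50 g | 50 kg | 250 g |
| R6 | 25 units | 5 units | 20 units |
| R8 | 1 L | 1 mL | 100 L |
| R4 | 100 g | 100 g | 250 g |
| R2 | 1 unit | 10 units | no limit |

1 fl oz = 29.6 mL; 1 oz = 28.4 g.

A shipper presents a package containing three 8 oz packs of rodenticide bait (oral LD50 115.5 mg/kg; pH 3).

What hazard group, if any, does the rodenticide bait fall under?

Group R3

The rodenticide bait has oral LD50 115.5 mg/kg, which is < 300 mg/kg, so it is Group R3 (Toxic).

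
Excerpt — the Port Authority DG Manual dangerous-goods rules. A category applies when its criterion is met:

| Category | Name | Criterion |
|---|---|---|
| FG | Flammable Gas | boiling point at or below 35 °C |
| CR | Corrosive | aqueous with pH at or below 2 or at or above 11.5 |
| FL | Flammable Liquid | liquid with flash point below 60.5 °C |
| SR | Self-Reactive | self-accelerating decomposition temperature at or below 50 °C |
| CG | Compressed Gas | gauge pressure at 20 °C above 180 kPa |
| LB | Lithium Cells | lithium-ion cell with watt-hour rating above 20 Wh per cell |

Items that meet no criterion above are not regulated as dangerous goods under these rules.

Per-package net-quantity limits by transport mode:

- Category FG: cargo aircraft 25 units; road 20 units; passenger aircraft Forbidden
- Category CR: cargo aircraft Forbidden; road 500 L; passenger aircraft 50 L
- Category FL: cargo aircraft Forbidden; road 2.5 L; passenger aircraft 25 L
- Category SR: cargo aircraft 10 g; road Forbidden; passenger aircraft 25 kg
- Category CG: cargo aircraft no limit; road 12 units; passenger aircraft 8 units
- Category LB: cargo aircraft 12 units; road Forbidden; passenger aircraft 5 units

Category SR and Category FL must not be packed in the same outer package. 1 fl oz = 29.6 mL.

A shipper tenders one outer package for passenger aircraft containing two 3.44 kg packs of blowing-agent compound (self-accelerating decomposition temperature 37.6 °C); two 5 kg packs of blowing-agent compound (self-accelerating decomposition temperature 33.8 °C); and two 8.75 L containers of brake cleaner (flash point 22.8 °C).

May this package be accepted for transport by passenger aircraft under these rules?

Self-accelerating decomposition temperature 37.6 °C meets the Category SR criterion (Self-Reactive), so the blowing-agent compound is Category SR.
With self-accelerating decomposition temperature 33.8 °C (≤ 50 °C), the blowing-agent compound falls in Category SR.
Brake cleaner: flash point 22.8 °C < 60.5 °C → Category FL (Flammable Liquid).
Category SR net quantity: (two 3.44 kg packs = 6.88 kg) + (two 5 kg packs = 10 kg) = 16.88 kg.
16.88 kg is within the passenger aircraft limit of 25 kg for Category SR.
Category FL quantity: two 8.75 L containers = 17.5 L.
17.5 L is within the passenger aircraft limit of 25 L for Category FL.
Category SR and Category FL may not share an outer package.

No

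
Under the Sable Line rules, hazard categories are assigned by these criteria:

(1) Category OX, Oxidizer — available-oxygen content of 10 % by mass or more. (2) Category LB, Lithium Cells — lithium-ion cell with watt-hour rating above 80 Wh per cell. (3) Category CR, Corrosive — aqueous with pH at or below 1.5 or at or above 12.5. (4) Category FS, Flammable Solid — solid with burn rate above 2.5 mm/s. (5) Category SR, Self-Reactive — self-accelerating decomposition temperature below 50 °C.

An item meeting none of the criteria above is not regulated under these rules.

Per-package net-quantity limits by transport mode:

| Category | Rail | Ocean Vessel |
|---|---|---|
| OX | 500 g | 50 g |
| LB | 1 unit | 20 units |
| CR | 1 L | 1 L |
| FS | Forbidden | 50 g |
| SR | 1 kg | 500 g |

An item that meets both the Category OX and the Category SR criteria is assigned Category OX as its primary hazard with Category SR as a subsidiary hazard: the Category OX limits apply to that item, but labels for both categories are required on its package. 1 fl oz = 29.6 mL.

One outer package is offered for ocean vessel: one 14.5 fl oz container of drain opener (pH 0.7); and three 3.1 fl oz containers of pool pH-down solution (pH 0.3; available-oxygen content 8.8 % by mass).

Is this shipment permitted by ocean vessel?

Yes

Drain opener: pH 0.7 ≤ 1.5 → Category CR (Corrosive).
The pool pH-down solution has pH 0.3, which is ≤ 1.5, so it is Category CR (Corrosive).
Category CR net quantity: (one 14.5 fl oz container = 429.2 mL) + (three 3.1 fl oz containers = 275.28 mL) = 704.48 mL.
704.48 mL ≤ 1 L (ocean vessel limit, Category CR) — within limit.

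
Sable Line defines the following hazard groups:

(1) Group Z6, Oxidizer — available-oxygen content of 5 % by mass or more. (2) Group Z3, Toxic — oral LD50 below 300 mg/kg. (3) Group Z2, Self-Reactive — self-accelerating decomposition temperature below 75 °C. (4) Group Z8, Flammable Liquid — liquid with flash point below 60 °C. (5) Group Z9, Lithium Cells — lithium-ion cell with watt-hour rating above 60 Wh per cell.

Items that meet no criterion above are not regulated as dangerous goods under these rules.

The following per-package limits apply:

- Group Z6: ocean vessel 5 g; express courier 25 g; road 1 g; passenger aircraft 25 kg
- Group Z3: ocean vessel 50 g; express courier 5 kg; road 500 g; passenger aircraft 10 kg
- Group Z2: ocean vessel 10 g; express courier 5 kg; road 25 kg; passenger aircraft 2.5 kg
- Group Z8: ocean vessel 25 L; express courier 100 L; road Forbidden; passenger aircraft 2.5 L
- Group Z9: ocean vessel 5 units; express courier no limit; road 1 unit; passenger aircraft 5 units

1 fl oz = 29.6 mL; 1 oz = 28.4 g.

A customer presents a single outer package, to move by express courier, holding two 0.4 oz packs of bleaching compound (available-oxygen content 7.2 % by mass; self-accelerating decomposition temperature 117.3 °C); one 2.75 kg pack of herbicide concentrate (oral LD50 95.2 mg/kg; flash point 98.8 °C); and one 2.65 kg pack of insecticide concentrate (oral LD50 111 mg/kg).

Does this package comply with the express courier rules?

No

Available-oxygen content 7.2 % by mass meets the Group Z6 criterion (Oxidizer), so the bleaching compound is Group Z6.
Oral LD50 95.2 mg/kg meets the Group Z3 criterion (Toxic), so the herbicide concentrate is Group Z3.
Oral LD50 111 mg/kg meets the Group Z3 criterion (Toxic), so the insecticide concentrate is Group Z3.
Group Z6 quantity: two 0.4 oz packs = 22.72 g.
That is within the Group Z6 express courier limit of 25 g.
Total Group Z3: 2.75 kg + 2.65 kg = 5.4 kg.
5.4 kg exceeds the express courier limit of 5 kg for Group Z3.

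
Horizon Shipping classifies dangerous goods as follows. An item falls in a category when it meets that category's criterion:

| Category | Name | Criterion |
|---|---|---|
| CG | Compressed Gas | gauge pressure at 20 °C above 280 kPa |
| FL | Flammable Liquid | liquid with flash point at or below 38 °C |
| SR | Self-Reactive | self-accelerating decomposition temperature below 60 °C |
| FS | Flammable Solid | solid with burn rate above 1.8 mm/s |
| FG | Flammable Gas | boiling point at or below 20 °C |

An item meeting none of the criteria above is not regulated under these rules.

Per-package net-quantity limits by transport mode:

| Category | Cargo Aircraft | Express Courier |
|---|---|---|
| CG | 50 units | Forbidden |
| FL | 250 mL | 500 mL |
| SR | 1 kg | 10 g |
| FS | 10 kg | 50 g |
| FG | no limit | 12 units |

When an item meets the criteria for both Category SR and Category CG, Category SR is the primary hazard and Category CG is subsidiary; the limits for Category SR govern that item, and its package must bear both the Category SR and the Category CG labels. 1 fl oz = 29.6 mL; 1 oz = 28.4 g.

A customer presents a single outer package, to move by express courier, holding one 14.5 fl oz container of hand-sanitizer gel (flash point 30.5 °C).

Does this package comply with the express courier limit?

Yes

Flash point 30.5 °C meets the Category FL criterion (Flammable Liquid), so the hand-sanitizer gel is Category FL.
Category FL quantity: one 14.5 fl oz container = 429.2 mL.
429.2 mL ≤ 500 mL (express courier limit, Category FL) — within limit.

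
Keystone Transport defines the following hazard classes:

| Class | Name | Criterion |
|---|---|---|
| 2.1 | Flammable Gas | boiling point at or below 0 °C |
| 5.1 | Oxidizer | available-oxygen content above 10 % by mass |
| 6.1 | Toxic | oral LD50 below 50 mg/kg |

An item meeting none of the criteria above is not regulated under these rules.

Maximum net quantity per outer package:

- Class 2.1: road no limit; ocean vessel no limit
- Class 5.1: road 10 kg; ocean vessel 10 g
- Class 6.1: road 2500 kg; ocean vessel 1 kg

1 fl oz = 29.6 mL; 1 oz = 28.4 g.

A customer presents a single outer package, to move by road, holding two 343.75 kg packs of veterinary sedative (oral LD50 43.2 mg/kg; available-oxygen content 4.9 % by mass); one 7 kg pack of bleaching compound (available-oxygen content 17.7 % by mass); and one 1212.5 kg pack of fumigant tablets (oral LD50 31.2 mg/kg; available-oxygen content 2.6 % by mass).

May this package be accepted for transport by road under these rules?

With oral LD50 43.2 mg/kg (< 50 mg/kg), the veterinary sedative falls in Class 6.1.
The bleaching compound has available-oxygen content 17.7 % by mass, which is > 10 % by mass, so it is Class 5.1 (Oxidizer).
The fumigant tablets have oral LD50 31.2 mg/kg, which is < 50 mg/kg, so they are Class 6.1 (Toxic).
Class 6.1 net quantity: (two 343.75 kg packs = 687.5 kg) + 1212.5 kg = 1900 kg.
1900 kg is within the road limit of 2500 kg for Class 6.1.
Class 5.1 quantity: 7 kg.
7 kg ≤ 10 kg (road limit, Class 5.1) — within limit.
Every hazard class is within its road limit and no segregation rule is violated.

Yes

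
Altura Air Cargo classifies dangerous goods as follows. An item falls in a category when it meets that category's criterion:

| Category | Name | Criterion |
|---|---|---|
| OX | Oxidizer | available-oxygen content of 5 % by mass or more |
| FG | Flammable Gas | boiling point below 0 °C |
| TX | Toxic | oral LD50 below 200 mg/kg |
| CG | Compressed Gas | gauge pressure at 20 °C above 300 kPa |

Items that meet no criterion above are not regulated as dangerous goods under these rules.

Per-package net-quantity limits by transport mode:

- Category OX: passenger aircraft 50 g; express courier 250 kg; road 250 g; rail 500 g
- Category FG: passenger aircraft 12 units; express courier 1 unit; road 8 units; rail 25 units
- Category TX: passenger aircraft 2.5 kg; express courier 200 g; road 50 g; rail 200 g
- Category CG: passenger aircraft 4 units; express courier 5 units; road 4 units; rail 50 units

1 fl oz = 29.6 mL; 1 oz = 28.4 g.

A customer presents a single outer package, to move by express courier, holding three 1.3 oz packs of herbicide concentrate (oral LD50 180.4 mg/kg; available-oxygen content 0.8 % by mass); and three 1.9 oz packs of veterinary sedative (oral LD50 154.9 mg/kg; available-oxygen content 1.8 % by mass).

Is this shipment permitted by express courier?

No

Herbicide concentrate: oral LD50 180.4 mg/kg < 200 mg/kg → Category TX (Toxic).
With oral LD50 154.9 mg/kg (< 200 mg/kg), the veterinary sedative falls in Category TX.
Category TX net quantity: (three 1.3 oz packs = 110.76 g) + (three 1.9 oz packs = 161.88 g) = 272.64 g.
272.64 g > 200 g (express courier limit, Category TX) — over the limit.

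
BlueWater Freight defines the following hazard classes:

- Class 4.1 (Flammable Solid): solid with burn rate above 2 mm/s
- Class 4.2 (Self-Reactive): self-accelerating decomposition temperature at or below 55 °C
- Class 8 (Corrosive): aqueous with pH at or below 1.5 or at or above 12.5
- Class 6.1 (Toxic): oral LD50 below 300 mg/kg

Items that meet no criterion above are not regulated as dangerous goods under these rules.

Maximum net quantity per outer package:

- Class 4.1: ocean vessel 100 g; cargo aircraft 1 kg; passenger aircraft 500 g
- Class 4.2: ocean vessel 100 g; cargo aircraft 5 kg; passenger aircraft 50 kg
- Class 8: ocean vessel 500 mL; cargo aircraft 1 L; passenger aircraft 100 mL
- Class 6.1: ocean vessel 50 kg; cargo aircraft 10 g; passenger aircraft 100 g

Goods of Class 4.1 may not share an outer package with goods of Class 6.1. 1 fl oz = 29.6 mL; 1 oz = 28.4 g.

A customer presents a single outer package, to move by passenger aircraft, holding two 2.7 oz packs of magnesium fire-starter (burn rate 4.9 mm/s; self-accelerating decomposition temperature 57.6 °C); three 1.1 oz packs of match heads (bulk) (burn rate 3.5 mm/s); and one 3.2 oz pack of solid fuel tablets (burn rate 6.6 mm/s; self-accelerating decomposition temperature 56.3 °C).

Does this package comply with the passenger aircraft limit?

Burn rate 4.9 mm/s meets the Class 4.1 criterion (Flammable Solid), so the magnesium fire-starter is Class 4.1.
With burn rate 3.5 mm/s (> 2 mm/s), the match heads (bulk) fall in Class 4.1.
Solid fuel tablets: burn rate 6.6 mm/s > 2 mm/s → Class 4.1 (Flammable Solid).
Class 4.1 net quantity: (two 2.7 oz packs = 153.36 g) + (three 1.1 oz packs = 93.72 g) + (one 3.2 oz pack = 90.88 g) = 337.96 g.
337.96 g is within the passenger aircraft limit of 500 g for Class 4.1.

Yes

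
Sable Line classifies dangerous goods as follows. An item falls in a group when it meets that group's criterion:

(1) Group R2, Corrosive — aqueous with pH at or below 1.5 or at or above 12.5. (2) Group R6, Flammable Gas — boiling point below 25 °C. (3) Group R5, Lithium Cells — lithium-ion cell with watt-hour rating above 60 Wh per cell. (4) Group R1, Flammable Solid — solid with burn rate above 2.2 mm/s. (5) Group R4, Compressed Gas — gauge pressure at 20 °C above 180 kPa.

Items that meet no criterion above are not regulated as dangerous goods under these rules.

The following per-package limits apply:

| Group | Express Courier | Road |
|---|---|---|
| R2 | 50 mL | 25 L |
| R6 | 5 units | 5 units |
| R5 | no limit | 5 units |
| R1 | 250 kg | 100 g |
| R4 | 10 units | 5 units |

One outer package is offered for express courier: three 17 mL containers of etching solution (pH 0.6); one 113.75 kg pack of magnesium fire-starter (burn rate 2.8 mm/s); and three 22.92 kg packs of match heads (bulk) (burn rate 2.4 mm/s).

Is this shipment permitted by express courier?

No

With pH 0.6 (≤ 1.5), the etching solution falls in Group R2.
Magnesium fire-starter: burn rate 2.8 mm/s > 2.2 mm/s → Group R1 (Flammable Solid).
Match heads (bulk): burn rate 2.4 mm/s > 2.2 mm/s → Group R1 (Flammable Solid).
Group R1 net quantity: 113.75 kg + (three 22.92 kg packs = 68.76 kg) = 182.51 kg.
182.51 kg ≤ 250 kg (express courier limit, Group R1) — within limit.
Group R2 quantity: three 17 mL containers = 51 mL.
51 mL > 50 mL (express courier limit, Group R2) — over the limit.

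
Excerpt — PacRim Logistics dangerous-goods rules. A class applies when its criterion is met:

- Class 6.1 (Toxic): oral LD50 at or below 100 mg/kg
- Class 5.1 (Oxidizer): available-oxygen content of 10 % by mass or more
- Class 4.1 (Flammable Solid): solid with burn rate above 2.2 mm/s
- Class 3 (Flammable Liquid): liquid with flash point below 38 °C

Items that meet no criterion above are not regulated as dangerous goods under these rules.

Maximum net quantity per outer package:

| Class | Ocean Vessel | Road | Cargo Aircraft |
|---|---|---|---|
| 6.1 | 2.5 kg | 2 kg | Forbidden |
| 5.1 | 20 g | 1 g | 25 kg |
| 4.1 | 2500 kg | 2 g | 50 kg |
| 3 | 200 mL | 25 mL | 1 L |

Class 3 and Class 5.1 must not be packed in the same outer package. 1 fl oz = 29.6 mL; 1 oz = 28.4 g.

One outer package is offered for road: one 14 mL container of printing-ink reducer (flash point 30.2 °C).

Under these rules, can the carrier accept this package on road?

Yes

Flash point 30.2 °C meets the Class 3 criterion (Flammable Liquid), so the printing-ink reducer is Class 3.
Class 3 quantity: 14 mL.
14 mL ≤ 25 mL (road limit, Class 3) — within limit.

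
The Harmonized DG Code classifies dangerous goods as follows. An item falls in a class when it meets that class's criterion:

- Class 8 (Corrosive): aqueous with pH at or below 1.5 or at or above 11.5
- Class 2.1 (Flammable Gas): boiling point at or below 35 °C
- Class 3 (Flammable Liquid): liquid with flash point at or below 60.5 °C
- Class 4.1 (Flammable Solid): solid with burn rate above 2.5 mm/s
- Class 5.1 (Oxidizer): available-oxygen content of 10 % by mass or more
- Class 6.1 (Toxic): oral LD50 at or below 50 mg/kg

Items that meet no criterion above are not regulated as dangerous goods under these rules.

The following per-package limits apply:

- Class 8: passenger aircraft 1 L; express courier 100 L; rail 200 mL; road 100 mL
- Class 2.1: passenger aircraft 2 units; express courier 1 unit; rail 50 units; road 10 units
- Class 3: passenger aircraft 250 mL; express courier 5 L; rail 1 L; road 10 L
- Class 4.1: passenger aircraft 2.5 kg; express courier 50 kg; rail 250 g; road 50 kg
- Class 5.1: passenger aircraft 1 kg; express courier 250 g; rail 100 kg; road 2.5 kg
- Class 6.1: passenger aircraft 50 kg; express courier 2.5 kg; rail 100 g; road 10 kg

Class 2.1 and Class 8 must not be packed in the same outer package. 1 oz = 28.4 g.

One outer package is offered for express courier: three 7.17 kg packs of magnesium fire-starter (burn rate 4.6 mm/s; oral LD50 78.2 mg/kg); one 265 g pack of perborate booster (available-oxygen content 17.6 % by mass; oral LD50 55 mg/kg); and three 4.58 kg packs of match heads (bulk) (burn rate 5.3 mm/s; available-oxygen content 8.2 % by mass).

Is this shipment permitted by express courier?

The magnesium fire-starter has burn rate 4.6 mm/s, which is > 2.5 mm/s, so it is Class 4.1 (Flammable Solid).
Perborate booster: available-oxygen content 17.6 % by mass ≥ 10 % by mass → Class 5.1 (Oxidizer).
Burn rate 5.3 mm/s meets the Class 4.1 criterion (Flammable Solid), so the match heads (bulk) are Class 4.1.
Class 4.1 net quantity: (three 7.17 kg packs = 21.51 kg) + (three 4.58 kg packs = 13.74 kg) = 35.25 kg.
That is within the Class 4.1 express courier limit of 50 kg.
Class 5.1 quantity: 265 g.
265 g > 250 g (express courier limit, Class 5.1) — over the limit.
The segregation rule (Class 2.1 with Class 8) does not apply to Class 4.1 with Class 5.1.

No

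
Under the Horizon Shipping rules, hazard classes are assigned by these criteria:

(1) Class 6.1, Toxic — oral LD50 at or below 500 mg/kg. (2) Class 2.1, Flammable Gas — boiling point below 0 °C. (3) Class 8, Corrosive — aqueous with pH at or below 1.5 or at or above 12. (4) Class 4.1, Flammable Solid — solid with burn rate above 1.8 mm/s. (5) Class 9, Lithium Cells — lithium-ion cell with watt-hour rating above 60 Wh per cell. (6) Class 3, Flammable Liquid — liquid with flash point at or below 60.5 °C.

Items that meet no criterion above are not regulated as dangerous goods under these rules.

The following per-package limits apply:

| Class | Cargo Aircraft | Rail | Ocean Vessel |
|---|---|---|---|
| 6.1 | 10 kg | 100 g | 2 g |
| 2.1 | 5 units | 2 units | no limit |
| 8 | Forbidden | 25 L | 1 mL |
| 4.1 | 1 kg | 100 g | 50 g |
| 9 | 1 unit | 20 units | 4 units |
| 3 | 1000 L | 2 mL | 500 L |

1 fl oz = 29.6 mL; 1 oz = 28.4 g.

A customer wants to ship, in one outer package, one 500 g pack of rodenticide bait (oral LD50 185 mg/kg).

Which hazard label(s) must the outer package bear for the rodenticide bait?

Class 6.1

With oral LD50 185 mg/kg (≤ 500 mg/kg), the rodenticide bait falls in Class 6.1.
Only the Class 6.1 label is required.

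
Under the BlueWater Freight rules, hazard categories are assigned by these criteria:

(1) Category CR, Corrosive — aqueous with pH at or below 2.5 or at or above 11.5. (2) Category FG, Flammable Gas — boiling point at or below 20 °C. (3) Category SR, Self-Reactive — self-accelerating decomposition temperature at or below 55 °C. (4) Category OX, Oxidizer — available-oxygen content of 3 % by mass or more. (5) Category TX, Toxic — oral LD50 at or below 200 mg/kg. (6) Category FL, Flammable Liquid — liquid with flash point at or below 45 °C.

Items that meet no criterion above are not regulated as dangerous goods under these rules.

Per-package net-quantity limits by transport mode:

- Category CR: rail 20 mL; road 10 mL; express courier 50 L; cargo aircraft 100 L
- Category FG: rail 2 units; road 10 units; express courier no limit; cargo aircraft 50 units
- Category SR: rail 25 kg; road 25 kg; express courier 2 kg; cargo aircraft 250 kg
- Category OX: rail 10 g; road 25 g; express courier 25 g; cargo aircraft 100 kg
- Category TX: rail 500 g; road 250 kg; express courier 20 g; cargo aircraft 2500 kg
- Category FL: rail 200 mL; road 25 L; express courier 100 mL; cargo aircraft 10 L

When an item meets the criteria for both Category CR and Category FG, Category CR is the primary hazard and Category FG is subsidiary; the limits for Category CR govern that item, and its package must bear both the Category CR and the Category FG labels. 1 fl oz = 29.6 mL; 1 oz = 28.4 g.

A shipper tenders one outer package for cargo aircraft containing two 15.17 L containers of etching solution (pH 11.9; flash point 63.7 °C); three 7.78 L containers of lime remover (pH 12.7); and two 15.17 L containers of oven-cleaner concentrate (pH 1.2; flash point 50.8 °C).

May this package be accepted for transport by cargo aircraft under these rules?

pH 11.9 meets the Category CR criterion (Corrosive), so the etching solution is Category CR.
pH 12.7 meets the Category CR criterion (Corrosive), so the lime remover is Category CR.
The oven-cleaner concentrate has pH 1.2, which is ≤ 2.5, so it is Category CR (Corrosive).
Total Category CR: (two 15.17 L containers = 30.34 L) + (three 7.78 L containers = 23.34 L) + (two 15.17 L containers = 30.34 L) = 84.02 L.
84.02 L ≤ 100 L (cargo aircraft limit, Category CR) — within limit.

Yes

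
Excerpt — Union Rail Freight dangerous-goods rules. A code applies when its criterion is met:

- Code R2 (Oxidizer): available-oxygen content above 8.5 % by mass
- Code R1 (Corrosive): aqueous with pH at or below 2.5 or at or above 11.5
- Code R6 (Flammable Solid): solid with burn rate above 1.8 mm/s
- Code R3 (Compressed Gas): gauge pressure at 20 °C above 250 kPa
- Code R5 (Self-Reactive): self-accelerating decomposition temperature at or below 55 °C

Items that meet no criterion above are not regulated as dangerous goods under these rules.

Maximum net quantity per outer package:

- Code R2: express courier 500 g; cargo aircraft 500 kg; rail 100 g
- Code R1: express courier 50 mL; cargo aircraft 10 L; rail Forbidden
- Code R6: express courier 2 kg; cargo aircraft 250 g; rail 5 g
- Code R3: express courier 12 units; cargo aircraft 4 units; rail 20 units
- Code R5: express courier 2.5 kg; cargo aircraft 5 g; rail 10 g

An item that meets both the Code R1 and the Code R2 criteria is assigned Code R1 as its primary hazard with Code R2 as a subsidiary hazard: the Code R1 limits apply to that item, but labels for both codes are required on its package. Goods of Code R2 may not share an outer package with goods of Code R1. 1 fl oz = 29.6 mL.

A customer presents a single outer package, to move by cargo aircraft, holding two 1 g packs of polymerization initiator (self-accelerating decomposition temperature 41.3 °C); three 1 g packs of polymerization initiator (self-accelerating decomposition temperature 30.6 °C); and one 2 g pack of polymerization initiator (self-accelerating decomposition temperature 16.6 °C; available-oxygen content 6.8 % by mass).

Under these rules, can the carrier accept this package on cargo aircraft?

The polymerization initiator has self-accelerating decomposition temperature 41.3 °C, which is ≤ 55 °C, so it is Code R5 (Self-Reactive).
Polymerization initiator: self-accelerating decomposition temperature 30.6 °C ≤ 55 °C → Code R5 (Self-Reactive).
Polymerization initiator: self-accelerating decomposition temperature 16.6 °C ≤ 55 °C → Code R5 (Self-Reactive).
Code R5 net quantity: (two 1 g packs = 2 g) + (three 1 g packs = 3 g) + 2 g = 7 g.
That exceeds the Code R5 cargo aircraft limit of 5 g.

No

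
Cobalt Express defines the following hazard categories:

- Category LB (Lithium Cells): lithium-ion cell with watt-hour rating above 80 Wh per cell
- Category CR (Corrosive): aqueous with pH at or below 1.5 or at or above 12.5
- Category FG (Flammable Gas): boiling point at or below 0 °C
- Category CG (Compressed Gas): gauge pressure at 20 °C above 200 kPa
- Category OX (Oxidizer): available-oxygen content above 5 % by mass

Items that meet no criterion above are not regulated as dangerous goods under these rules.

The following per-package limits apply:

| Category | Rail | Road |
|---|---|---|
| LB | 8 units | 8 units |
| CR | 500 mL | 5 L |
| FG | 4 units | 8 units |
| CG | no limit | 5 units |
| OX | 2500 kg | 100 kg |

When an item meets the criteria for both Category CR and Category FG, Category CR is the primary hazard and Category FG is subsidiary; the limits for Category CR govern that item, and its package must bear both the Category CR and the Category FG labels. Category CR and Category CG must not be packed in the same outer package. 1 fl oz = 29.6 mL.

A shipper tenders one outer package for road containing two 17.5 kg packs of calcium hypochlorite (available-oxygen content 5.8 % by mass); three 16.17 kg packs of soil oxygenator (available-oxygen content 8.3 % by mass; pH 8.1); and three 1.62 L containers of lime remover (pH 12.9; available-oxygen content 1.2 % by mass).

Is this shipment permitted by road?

Available-oxygen content 5.8 % by mass meets the Category OX criterion (Oxidizer), so the calcium hypochlorite is Category OX.
Soil oxygenator: available-oxygen content 8.3 % by mass > 5 % by mass → Category OX (Oxidizer).
Lime remover: pH 12.9 ≥ 12.5 → Category CR (Corrosive).
Category OX net quantity: (two 17.5 kg packs = 35 kg) + (three 16.17 kg packs = 48.51 kg) = 83.51 kg.
83.51 kg ≤ 100 kg (road limit, Category OX) — within limit.
Category CR quantity: three 1.62 L containers = 4.86 L.
That is within the Category CR road limit of 5 L.
The segregation rule (Category CR with Category CG) does not apply to Category OX with Category CR.
Every hazard category is within its road limit and no segregation rule is violated.

Yes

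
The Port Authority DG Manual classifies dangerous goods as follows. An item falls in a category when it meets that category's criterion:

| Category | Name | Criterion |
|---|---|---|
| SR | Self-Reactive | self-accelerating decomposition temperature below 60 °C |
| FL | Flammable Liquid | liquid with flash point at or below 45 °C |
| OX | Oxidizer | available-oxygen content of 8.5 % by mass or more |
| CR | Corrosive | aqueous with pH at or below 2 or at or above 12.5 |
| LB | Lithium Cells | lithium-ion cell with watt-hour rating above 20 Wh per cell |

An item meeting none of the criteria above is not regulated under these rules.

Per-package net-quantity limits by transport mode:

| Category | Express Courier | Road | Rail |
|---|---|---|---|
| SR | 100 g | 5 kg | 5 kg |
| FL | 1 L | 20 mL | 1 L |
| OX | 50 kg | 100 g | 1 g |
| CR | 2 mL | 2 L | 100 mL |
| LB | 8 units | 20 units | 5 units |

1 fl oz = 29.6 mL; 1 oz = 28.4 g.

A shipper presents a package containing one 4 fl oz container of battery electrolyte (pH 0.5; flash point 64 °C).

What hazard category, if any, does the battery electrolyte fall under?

With pH 0.5 (≤ 2), the battery electrolyte falls in Category CR.

Category CR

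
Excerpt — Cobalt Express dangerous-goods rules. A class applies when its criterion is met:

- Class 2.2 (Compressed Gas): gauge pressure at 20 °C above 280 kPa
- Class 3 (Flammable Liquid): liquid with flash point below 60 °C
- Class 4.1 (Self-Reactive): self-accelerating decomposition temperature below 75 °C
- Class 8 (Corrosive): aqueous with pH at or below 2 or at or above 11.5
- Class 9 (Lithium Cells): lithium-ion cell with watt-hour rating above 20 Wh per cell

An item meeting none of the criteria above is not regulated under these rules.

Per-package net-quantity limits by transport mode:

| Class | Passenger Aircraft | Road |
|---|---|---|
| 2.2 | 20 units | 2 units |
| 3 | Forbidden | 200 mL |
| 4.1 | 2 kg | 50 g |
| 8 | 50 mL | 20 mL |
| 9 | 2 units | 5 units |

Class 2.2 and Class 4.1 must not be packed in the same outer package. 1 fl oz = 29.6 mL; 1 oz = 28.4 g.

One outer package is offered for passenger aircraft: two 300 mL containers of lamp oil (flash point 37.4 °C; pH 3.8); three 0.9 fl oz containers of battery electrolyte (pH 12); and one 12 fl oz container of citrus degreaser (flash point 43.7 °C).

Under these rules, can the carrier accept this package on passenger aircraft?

No

With flash point 37.4 °C (< 60 °C), the lamp oil falls in Class 3.
pH 12 meets the Class 8 criterion (Corrosive), so the battery electrolyte is Class 8.
Citrus degreaser: flash point 43.7 °C < 60 °C → Class 3 (Flammable Liquid).
Class 3 net quantity: (two 300 mL containers = 600 mL) + (one 12 fl oz container = 355.2 mL) = 955.2 mL.
By passenger aircraft, Class 3 is Forbidden regardless of quantity.
Class 8 quantity: three 0.9 fl oz containers = 79.92 mL.
That exceeds the Class 8 passenger aircraft limit of 50 mL.
The segregation rule (Class 2.2 with Class 4.1) does not apply to Class 3 with Class 8.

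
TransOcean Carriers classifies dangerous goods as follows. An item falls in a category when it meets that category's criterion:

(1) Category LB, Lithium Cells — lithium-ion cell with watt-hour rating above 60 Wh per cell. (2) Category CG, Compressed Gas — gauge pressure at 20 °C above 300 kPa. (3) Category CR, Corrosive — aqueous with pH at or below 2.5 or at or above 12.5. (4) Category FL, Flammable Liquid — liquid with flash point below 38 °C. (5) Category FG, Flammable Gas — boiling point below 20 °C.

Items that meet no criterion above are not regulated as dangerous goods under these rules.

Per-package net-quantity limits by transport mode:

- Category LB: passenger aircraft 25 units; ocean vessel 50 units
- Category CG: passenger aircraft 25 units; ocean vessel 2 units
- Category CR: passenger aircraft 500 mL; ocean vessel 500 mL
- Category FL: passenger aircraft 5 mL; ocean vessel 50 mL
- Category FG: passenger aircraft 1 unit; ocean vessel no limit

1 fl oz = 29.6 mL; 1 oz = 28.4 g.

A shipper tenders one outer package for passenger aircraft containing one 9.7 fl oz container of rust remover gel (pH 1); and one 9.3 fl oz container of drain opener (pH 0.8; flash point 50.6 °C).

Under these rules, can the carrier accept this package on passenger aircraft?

The rust remover gel has pH 1, which is ≤ 2.5, so it is Category CR (Corrosive).
Drain opener: pH 0.8 ≤ 2.5 → Category CR (Corrosive).
Total Category CR: (one 9.7 fl oz container = 287.12 mL) + (one 9.3 fl oz container = 275.28 mL) = 562.4 mL.
562.4 mL exceeds the passenger aircraft limit of 500 mL for Category CR.

No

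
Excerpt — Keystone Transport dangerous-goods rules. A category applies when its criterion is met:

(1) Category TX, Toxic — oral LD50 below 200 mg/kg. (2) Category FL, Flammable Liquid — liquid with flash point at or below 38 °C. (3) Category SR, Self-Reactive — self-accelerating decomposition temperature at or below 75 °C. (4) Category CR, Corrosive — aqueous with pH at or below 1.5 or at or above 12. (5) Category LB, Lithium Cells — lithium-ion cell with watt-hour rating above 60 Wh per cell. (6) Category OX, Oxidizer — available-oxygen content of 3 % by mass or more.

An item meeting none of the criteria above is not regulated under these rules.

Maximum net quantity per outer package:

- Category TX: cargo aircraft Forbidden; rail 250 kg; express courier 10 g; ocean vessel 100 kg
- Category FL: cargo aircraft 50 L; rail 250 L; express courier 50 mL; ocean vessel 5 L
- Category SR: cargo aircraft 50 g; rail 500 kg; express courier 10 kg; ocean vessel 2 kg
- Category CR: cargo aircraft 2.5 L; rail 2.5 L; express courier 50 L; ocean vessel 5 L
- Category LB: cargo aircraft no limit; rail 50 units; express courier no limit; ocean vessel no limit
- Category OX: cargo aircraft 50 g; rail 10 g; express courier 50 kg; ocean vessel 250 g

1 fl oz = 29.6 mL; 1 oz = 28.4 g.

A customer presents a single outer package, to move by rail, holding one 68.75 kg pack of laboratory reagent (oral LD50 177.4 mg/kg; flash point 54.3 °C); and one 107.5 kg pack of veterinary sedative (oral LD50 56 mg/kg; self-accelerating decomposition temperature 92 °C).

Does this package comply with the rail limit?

Yes

The laboratory reagent has oral LD50 177.4 mg/kg, which is < 200 mg/kg, so it is Category TX (Toxic).
With oral LD50 56 mg/kg (< 200 mg/kg), the veterinary sedative falls in Category TX.
Total Category TX: 68.75 kg + 107.5 kg = 176.25 kg.
That is within the Category TX rail limit of 250 kg.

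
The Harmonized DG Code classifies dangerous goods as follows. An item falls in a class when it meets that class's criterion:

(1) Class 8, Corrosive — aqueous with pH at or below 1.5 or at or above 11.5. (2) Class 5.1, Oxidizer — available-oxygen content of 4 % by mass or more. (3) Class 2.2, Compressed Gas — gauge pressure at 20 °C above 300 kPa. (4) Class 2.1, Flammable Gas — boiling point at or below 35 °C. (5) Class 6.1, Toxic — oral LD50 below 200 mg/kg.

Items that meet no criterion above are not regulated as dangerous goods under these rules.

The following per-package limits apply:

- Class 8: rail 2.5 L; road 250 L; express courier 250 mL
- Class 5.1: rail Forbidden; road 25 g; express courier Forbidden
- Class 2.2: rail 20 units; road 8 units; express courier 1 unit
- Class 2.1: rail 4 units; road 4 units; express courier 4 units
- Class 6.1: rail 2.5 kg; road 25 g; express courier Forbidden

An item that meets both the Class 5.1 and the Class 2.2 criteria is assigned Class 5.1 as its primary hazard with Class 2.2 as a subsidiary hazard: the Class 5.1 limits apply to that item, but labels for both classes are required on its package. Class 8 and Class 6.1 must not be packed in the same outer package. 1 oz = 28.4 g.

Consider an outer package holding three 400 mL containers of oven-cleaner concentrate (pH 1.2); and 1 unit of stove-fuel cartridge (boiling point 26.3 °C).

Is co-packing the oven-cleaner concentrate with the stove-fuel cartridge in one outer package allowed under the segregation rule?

Yes

With pH 1.2 (≤ 1.5), the oven-cleaner concentrate falls in Class 8.
The stove-fuel cartridge has boiling point 26.3 °C, which is ≤ 35 °C, so it is Class 2.1 (Flammable Gas).
No segregation rule bars Class 8 with Class 2.1.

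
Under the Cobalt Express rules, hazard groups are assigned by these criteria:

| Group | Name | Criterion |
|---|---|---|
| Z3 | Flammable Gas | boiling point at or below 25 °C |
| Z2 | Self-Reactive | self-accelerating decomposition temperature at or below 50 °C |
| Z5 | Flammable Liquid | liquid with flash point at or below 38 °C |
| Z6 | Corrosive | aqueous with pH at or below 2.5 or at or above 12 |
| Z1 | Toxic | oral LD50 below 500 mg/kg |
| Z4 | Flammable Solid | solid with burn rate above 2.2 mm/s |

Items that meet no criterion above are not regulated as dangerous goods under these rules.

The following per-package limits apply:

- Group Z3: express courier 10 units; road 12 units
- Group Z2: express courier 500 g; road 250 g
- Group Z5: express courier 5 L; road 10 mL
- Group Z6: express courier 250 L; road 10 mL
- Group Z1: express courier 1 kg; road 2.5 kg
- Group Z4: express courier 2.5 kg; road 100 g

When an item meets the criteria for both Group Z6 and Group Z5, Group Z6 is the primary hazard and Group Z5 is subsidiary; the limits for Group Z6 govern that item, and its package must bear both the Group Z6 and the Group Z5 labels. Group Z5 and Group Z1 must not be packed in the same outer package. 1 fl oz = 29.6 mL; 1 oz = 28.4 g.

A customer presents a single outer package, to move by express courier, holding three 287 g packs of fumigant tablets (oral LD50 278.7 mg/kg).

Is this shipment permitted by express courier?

Oral LD50 278.7 mg/kg meets the Group Z1 criterion (Toxic), so the fumigant tablets are Group Z1.
Group Z1 quantity: three 287 g packs = 861 g.
861 g is within the express courier limit of 1 kg for Group Z1.

Yes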